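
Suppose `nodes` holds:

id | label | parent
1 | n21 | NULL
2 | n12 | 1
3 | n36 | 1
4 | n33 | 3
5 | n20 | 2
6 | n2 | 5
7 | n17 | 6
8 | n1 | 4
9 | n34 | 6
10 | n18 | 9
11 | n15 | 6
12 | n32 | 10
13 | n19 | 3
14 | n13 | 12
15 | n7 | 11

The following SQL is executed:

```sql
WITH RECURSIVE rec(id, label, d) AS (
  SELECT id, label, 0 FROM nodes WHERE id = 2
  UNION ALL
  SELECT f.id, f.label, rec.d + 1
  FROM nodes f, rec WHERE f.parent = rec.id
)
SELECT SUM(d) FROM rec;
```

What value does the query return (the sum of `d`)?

31

Base: id=2 (n12) at d 0.
Iteration 1: rows with parent in {2} -> n20 (id 5, d 1).
Iteration 2: rows with parent in {5} -> n2 (id 6, d 2).
Iteration 3: rows with parent in {6} -> n17 (id 7, d 3), n34 (id 9, d 3), n15 (id 11, d 3).
Iteration 4: rows with parent in {7,9,11} -> n18 (id 10, d 4), n7 (id 15, d 4).
Iteration 5: rows with parent in {10,15} -> n32 (id 12, d 5).
Iteration 6: rows with parent in {12} -> n13 (id 14, d 6).
Iteration 7: no rows with parent in {14}; recursion stops.
SUM(d) = 0 + 1 + 2 + 3 + 3 + 3 + 4 + 4 + 5 + 6 = 31.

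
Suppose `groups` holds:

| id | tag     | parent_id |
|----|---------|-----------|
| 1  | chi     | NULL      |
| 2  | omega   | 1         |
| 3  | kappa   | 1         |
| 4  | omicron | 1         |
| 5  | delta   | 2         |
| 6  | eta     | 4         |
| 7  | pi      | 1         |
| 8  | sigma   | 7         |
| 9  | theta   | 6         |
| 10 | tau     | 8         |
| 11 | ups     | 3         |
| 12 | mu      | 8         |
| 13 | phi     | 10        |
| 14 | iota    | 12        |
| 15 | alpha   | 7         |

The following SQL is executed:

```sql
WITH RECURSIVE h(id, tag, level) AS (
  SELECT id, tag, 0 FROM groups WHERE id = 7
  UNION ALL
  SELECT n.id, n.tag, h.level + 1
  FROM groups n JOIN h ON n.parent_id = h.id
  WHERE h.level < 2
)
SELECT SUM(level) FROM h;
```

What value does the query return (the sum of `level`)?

6

Base: id=7 (pi) at level 0.
Iteration 1: rows with parent_id in {7} -> sigma (id 8, level 1), alpha (id 15, level 1).
Iteration 2: rows with parent_id in {8,15} -> tau (id 10, level 2), mu (id 12, level 2).
Iteration 3: level < 2 fails for all current rows; recursion stops.
SUM(level) = 0 + 1 + 1 + 2 + 2 = 6.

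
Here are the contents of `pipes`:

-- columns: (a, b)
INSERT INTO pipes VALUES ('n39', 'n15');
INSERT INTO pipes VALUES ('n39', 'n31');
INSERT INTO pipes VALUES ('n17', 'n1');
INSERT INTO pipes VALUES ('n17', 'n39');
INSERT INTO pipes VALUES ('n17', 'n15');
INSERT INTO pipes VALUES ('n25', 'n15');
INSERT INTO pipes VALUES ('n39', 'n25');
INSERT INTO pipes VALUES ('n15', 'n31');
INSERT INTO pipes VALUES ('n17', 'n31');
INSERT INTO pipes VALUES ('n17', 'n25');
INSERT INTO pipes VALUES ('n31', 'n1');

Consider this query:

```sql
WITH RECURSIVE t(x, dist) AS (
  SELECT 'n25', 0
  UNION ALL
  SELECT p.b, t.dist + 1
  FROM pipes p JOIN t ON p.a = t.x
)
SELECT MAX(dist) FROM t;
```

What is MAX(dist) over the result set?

Base: (n25, dist=0).
Iteration 1: edges from {n25} -> (n15, dist=1).
Iteration 2: edges from {n15} -> (n31, dist=2).
Iteration 3: edges from {n31} -> (n1, dist=3).
Iteration 4: no outgoing edges from {n1}; recursion stops.
dist values: 0, 1, 2, 3; the maximum is 3.

3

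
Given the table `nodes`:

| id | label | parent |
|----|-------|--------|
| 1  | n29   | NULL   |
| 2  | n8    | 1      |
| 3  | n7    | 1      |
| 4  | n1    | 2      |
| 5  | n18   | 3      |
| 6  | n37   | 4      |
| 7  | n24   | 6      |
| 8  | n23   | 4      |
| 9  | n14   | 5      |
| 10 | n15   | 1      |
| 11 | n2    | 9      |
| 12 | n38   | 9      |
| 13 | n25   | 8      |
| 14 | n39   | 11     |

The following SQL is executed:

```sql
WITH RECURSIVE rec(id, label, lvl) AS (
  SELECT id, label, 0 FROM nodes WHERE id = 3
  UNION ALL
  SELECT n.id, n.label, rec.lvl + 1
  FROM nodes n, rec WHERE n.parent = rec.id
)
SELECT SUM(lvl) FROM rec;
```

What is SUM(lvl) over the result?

Base: id=3 (n7) at lvl 0.
Iteration 1: rows with parent in {3} -> n18 (id 5, lvl 1).
Iteration 2: rows with parent in {5} -> n14 (id 9, lvl 2).
Iteration 3: rows with parent in {9} -> n2 (id 11, lvl 3), n38 (id 12, lvl 3).
Iteration 4: rows with parent in {11,12} -> n39 (id 14, lvl 4).
Iteration 5: no rows with parent in {14}; recursion stops.
SUM(lvl) = 0 + 1 + 2 + 3 + 3 + 4 = 13.

13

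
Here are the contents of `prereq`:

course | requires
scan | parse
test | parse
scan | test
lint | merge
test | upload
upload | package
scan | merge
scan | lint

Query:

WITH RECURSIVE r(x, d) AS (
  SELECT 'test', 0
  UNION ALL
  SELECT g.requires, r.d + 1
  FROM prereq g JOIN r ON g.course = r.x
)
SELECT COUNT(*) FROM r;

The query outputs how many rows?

Base: (test, d=0).
Iteration 1: edges from {test} -> (parse, d=1), (upload, d=1).
Iteration 2: edges from {parse,upload} -> (package, d=2).
Iteration 3: no outgoing edges from {package}; recursion stops.
Total rows emitted: 4.

4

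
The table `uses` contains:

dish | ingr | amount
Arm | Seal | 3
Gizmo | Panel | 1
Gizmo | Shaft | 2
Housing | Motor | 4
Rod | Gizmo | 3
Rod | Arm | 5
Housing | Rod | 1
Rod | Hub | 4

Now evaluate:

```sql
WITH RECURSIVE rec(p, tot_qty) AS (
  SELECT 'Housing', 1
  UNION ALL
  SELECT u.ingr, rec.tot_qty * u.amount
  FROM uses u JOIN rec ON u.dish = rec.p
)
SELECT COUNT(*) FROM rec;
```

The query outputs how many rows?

9

Base: (Housing, tot_qty=1).
Iteration 1: components of {Housing} -> Motor = 1*4 = 4, Rod = 1*1 = 1.
Iteration 2: components of {Motor,Rod} -> Arm = 1*5 = 5, Gizmo = 1*3 = 3, Hub = 1*4 = 4.
Iteration 3: components of {Arm,Gizmo,Hub} -> Panel = 3*1 = 3, Seal = 5*3 = 15, Shaft = 3*2 = 6.
Iteration 4: no further components; recursion stops.
Total rows emitted: 9.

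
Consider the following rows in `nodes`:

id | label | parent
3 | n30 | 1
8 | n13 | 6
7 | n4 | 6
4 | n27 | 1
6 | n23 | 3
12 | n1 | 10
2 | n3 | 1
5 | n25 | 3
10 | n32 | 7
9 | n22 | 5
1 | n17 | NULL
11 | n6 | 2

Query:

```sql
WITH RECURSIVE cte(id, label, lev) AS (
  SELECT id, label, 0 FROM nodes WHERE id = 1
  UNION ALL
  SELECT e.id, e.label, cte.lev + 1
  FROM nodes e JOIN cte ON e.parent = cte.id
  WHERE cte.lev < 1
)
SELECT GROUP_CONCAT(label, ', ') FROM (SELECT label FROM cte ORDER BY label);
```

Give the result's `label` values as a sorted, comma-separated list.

n17, n27, n3, n30

Base: id=1 (n17) at lev 0.
Iteration 1: rows with parent in {1} -> n3 (id 2, lev 1), n30 (id 3, lev 1), n27 (id 4, lev 1).
Iteration 2: lev < 1 fails for all current rows; recursion stops.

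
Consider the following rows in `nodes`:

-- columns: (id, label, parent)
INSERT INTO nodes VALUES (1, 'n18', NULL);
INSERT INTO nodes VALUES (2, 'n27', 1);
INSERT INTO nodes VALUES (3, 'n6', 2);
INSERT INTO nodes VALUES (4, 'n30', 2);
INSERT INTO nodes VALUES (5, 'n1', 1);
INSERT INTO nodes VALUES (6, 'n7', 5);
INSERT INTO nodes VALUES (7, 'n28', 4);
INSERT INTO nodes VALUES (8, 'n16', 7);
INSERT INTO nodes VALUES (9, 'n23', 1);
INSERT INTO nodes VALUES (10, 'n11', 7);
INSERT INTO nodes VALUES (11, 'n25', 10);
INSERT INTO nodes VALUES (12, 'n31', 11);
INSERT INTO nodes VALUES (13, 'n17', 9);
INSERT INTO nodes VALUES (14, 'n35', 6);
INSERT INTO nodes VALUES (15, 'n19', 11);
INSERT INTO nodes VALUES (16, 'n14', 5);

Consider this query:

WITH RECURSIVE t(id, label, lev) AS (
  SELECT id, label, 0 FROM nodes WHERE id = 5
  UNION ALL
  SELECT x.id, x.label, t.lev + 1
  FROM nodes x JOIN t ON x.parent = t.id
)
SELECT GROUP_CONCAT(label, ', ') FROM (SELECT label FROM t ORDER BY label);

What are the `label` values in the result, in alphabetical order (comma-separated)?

Base: id=5 (n1) at lev 0.
Iteration 1: rows with parent in {5} -> n7 (id 6, lev 1), n14 (id 16, lev 1).
Iteration 2: rows with parent in {6,16} -> n35 (id 14, lev 2).
Iteration 3: no rows with parent in {14}; recursion stops.

n1, n14, n35, n7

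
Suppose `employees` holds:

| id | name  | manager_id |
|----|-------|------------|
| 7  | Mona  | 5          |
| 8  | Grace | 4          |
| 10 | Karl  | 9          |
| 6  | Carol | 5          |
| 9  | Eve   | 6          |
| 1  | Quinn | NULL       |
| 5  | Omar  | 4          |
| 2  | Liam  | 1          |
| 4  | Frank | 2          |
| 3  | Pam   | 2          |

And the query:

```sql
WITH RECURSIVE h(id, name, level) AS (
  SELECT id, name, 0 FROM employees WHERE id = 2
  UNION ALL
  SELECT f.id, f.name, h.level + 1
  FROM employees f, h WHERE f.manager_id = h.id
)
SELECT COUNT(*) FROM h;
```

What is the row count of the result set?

9

Base: id=2 (Liam) at level 0.
Iteration 1: rows with manager_id in {2} -> Pam (id 3, level 1), Frank (id 4, level 1).
Iteration 2: rows with manager_id in {3,4} -> Omar (id 5, level 2), Grace (id 8, level 2).
Iteration 3: rows with manager_id in {5,8} -> Carol (id 6, level 3), Mona (id 7, level 3).
Iteration 4: rows with manager_id in {6,7} -> Eve (id 9, level 4).
Iteration 5: rows with manager_id in {9} -> Karl (id 10, level 5).
Iteration 6: no rows with manager_id in {10}; recursion stops.
Total rows emitted: 9.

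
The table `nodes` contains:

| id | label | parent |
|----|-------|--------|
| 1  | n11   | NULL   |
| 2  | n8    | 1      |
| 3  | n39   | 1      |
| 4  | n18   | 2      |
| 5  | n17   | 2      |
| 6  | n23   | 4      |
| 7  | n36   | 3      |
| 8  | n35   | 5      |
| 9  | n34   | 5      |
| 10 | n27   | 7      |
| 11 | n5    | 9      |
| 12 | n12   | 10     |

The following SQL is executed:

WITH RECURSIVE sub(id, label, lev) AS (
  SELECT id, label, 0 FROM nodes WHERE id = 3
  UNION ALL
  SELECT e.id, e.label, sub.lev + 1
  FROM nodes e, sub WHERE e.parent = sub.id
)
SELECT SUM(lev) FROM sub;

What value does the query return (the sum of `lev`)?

6

Base: id=3 (n39) at lev 0.
Iteration 1: rows with parent in {3} -> n36 (id 7, lev 1).
Iteration 2: rows with parent in {7} -> n27 (id 10, lev 2).
Iteration 3: rows with parent in {10} -> n12 (id 12, lev 3).
Iteration 4: no rows with parent in {12}; recursion stops.
SUM(lev) = 0 + 1 + 2 + 3 = 6.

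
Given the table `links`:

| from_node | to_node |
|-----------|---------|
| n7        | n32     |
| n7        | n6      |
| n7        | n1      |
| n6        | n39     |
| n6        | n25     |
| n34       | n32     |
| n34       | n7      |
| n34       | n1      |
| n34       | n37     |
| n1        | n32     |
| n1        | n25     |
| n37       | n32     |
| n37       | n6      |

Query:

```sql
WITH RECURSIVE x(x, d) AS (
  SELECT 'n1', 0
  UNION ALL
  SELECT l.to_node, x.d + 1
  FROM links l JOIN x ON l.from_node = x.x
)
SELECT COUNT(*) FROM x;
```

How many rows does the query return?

Base: (n1, d=0).
Iteration 1: edges from {n1} -> (n25, d=1), (n32, d=1).
Iteration 2: no outgoing edges from {n25,n32}; recursion stops.
Total rows emitted: 3.

3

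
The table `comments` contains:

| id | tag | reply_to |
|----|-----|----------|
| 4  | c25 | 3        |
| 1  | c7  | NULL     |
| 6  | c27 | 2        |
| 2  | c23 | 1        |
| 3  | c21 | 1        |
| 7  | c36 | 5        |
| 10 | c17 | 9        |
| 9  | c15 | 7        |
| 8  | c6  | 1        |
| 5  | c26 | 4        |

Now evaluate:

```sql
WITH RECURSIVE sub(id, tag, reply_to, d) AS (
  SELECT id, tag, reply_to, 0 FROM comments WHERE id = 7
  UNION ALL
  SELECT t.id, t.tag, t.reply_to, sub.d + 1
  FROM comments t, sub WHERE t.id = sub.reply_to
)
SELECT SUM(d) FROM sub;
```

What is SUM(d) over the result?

Base: id=7 (c36), reply_to=5, d 0.
Iteration 1: join on id=5 -> c26 (id 5, reply_to=4, d 1).
Iteration 2: join on id=4 -> c25 (id 4, reply_to=3, d 2).
Iteration 3: join on id=3 -> c21 (id 3, reply_to=1, d 3).
Iteration 4: join on id=1 -> c7 (id 1, reply_to=NULL, d 4).
Iteration 5: reply_to is NULL; no match; recursion stops.
SUM(d) = 0 + 1 + 2 + 3 + 4 = 10.

10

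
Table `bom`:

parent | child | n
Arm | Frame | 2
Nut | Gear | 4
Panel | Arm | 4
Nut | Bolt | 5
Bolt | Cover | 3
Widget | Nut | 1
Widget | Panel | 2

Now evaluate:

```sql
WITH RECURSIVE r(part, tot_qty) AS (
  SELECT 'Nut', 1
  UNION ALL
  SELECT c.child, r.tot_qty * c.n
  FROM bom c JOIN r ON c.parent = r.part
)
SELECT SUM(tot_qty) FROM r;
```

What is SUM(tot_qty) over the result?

Base: (Nut, tot_qty=1).
Iteration 1: components of {Nut} -> Bolt = 1*5 = 5, Gear = 1*4 = 4.
Iteration 2: components of {Bolt,Gear} -> Cover = 5*3 = 15.
Iteration 3: no further components; recursion stops.
SUM(tot_qty) = 1 + 5 + 4 + 15 = 25.

25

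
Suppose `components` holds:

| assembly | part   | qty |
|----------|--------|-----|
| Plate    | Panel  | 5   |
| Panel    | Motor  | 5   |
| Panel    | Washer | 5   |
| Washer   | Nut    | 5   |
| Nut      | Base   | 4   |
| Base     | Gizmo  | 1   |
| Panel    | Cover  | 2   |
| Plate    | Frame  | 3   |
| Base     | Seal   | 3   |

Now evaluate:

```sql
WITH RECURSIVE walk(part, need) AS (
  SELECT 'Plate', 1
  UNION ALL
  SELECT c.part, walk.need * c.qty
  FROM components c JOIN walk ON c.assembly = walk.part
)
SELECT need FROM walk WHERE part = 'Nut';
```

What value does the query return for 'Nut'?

125

Base: (Plate, need=1).
Iteration 1: components of {Plate} -> Frame = 1*3 = 3, Panel = 1*5 = 5.
Iteration 2: components of {Frame,Panel} -> Cover = 5*2 = 10, Motor = 5*5 = 25, Washer = 5*5 = 25.
Iteration 3: components of {Cover,Motor,Washer} -> Nut = 25*5 = 125.
Iteration 4: components of {Nut} -> Base = 125*4 = 500.
Iteration 5: components of {Base} -> Gizmo = 500*1 = 500, Seal = 500*3 = 1500.
Iteration 6: no further components; recursion stops.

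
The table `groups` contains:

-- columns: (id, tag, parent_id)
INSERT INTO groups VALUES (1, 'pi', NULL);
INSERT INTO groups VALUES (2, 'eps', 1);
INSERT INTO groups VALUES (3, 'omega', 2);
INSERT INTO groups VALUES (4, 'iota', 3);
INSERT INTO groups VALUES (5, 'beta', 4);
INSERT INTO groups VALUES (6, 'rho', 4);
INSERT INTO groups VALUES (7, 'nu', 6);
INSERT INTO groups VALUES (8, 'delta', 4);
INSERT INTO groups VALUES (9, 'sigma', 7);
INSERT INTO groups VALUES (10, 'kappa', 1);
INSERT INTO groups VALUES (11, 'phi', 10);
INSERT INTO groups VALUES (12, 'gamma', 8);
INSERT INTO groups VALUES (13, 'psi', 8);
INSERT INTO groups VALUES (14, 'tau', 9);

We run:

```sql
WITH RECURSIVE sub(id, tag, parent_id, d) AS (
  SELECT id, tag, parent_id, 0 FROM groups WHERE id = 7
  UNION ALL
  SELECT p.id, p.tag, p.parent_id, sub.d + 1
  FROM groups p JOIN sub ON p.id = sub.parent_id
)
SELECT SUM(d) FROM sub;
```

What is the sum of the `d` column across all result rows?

15

Base: id=7 (nu), parent_id=6, d 0.
Iteration 1: join on id=6 -> rho (id 6, parent_id=4, d 1).
Iteration 2: join on id=4 -> iota (id 4, parent_id=3, d 2).
Iteration 3: join on id=3 -> omega (id 3, parent_id=2, d 3).
Iteration 4: join on id=2 -> eps (id 2, parent_id=1, d 4).
Iteration 5: join on id=1 -> pi (id 1, parent_id=NULL, d 5).
Iteration 6: parent_id is NULL; no match; recursion stops.
SUM(d) = 0 + 1 + 2 + 3 + 4 + 5 = 15.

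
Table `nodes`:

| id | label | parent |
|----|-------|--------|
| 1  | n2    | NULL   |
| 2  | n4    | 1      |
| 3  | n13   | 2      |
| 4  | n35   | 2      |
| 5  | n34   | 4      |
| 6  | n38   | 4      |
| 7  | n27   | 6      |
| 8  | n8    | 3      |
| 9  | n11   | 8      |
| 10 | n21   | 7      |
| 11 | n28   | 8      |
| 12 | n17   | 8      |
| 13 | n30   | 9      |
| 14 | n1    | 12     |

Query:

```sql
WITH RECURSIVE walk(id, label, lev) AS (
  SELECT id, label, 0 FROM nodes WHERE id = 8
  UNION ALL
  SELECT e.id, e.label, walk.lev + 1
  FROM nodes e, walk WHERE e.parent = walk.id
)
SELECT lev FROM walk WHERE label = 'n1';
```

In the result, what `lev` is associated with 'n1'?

2

Base: id=8 (n8) at lev 0.
Iteration 1: rows with parent in {8} -> n11 (id 9, lev 1), n28 (id 11, lev 1), n17 (id 12, lev 1).
Iteration 2: rows with parent in {9,11,12} -> n30 (id 13, lev 2), n1 (id 14, lev 2).
Iteration 3: no rows with parent in {13,14}; recursion stops.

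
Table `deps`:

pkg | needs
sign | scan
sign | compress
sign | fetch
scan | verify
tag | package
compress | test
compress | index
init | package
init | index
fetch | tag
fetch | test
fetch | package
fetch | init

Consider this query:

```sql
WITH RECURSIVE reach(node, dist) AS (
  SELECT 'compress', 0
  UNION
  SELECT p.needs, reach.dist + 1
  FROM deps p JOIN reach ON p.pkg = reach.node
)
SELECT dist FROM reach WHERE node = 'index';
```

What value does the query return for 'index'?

Base: (compress, dist=0).
Iteration 1: edges from {compress} -> (index, dist=1), (test, dist=1).
Iteration 2: no outgoing edges from {index,test}; recursion stops.

1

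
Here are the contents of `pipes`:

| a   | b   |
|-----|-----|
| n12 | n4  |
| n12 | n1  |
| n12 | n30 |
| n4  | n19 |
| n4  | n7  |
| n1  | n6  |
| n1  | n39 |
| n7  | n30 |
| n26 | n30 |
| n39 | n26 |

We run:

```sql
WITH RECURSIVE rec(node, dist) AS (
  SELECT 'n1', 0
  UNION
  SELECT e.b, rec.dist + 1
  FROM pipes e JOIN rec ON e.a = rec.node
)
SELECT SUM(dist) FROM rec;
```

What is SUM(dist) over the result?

7

Base: (n1, dist=0).
Iteration 1: edges from {n1} -> (n39, dist=1), (n6, dist=1).
Iteration 2: edges from {n39,n6} -> (n26, dist=2).
Iteration 3: edges from {n26} -> (n30, dist=3).
Iteration 4: no outgoing edges from {n30}; recursion stops.
SUM(dist) = 0 + 1 + 1 + 2 + 3 = 7.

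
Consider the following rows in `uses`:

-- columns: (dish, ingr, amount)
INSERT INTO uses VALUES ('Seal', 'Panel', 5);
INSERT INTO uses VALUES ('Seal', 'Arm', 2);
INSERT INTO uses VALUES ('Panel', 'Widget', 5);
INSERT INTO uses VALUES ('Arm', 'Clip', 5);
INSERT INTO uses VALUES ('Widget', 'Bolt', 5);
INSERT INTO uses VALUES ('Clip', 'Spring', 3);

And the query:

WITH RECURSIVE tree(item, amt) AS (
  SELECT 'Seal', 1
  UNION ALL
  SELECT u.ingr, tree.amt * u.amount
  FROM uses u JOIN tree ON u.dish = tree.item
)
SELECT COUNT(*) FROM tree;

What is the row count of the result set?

Base: (Seal, amt=1).
Iteration 1: components of {Seal} -> Arm = 1*2 = 2, Panel = 1*5 = 5.
Iteration 2: components of {Arm,Panel} -> Clip = 2*5 = 10, Widget = 5*5 = 25.
Iteration 3: components of {Clip,Widget} -> Bolt = 25*5 = 125, Spring = 10*3 = 30.
Iteration 4: no further components; recursion stops.
Total rows emitted: 7.

7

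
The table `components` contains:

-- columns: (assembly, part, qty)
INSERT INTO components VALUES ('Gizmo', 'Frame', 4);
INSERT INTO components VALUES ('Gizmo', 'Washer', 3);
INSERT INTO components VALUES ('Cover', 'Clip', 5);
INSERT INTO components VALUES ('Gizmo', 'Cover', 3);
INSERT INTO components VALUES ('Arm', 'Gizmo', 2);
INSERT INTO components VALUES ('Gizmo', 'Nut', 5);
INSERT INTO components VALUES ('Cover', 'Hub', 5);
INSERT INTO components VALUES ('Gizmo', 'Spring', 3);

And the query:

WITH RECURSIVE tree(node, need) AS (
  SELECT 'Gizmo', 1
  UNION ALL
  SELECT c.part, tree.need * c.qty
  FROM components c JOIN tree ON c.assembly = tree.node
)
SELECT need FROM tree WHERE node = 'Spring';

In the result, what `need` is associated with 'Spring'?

3

Base: (Gizmo, need=1).
Iteration 1: components of {Gizmo} -> Cover = 1*3 = 3, Frame = 1*4 = 4, Nut = 1*5 = 5, Spring = 1*3 = 3, Washer = 1*3 = 3.
Iteration 2: components of {Cover,Frame,Nut,Spring,Washer} -> Clip = 3*5 = 15, Hub = 3*5 = 15.
Iteration 3: no further components; recursion stops.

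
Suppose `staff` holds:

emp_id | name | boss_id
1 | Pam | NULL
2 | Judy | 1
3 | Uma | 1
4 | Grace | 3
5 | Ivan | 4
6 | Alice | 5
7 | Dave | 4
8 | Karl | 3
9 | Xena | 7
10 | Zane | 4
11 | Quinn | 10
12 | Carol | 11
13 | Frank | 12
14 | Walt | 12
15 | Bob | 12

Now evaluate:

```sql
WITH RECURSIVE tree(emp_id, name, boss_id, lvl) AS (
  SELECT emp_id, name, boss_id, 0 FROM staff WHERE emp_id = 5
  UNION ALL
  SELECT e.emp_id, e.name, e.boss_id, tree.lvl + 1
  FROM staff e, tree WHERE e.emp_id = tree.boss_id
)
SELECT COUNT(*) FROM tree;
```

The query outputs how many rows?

4

Base: emp_id=5 (Ivan), boss_id=4, lvl 0.
Iteration 1: join on emp_id=4 -> Grace (id 4, boss_id=3, lvl 1).
Iteration 2: join on emp_id=3 -> Uma (id 3, boss_id=1, lvl 2).
Iteration 3: join on emp_id=1 -> Pam (id 1, boss_id=NULL, lvl 3).
Iteration 4: boss_id is NULL; no match; recursion stops.
Total rows emitted: 4.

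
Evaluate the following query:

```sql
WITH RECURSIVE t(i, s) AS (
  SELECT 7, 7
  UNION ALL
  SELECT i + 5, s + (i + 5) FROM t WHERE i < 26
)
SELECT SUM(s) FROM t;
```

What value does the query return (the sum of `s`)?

Base: i=7, s=7.
Iteration 1: 7 < 26 holds -> i = 7 + 5 = 12, s = 7 + 12 = 19.
Iteration 2: 12 < 26 holds -> i = 12 + 5 = 17, s = 19 + 17 = 36.
Iteration 3: 17 < 26 holds -> i = 17 + 5 = 22, s = 36 + 22 = 58.
Iteration 4: 22 < 26 holds -> i = 22 + 5 = 27, s = 58 + 27 = 85.
Iteration 5: 27 < 26 fails; recursion stops.
SUM(s) = 7 + 19 + 36 + 58 + 85 = 205.

205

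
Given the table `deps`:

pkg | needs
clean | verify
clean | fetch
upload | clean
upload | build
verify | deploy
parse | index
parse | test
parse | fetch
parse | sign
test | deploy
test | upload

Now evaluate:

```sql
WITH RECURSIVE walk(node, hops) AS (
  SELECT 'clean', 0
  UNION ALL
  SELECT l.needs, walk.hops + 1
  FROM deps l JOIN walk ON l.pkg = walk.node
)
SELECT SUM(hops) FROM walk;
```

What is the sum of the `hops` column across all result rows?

4

Base: (clean, hops=0).
Iteration 1: edges from {clean} -> (fetch, hops=1), (verify, hops=1).
Iteration 2: edges from {fetch,verify} -> (deploy, hops=2).
Iteration 3: no outgoing edges from {deploy}; recursion stops.
SUM(hops) = 0 + 1 + 1 + 2 = 4.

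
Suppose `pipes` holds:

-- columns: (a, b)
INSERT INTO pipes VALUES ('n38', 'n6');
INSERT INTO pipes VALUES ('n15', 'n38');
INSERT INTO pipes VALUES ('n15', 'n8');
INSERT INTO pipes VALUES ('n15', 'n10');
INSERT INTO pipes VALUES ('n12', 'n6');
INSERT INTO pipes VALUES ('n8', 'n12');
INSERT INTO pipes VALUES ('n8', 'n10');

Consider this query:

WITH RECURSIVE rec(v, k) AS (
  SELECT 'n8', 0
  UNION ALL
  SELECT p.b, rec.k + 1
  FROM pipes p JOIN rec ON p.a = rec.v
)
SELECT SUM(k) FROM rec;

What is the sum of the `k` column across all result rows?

4

Base: (n8, k=0).
Iteration 1: edges from {n8} -> (n10, k=1), (n12, k=1).
Iteration 2: edges from {n10,n12} -> (n6, k=2).
Iteration 3: no outgoing edges from {n6}; recursion stops.
SUM(k) = 0 + 1 + 1 + 2 = 4.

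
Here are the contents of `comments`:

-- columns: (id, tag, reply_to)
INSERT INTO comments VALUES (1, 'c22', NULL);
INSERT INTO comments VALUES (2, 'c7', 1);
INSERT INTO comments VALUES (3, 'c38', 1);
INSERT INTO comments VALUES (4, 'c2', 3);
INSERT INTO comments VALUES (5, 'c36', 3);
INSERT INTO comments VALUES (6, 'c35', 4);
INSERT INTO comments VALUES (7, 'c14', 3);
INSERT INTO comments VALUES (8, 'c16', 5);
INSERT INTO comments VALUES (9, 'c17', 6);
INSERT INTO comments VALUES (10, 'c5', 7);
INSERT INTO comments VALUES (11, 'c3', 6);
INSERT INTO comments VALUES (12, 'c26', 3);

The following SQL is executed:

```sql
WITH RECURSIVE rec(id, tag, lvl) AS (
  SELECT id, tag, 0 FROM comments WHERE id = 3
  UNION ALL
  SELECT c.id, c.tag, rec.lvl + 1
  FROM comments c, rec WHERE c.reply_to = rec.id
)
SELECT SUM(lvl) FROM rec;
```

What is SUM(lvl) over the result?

Base: id=3 (c38) at lvl 0.
Iteration 1: rows with reply_to in {3} -> c2 (id 4, lvl 1), c36 (id 5, lvl 1), c14 (id 7, lvl 1), c26 (id 12, lvl 1).
Iteration 2: rows with reply_to in {4,5,7,12} -> c35 (id 6, lvl 2), c16 (id 8, lvl 2), c5 (id 10, lvl 2).
Iteration 3: rows with reply_to in {6,8,10} -> c17 (id 9, lvl 3), c3 (id 11, lvl 3).
Iteration 4: no rows with reply_to in {9,11}; recursion stops.
SUM(lvl) = 0 + 1 + 1 + 1 + 1 + 2 + 2 + 2 + 3 + 3 = 16.

16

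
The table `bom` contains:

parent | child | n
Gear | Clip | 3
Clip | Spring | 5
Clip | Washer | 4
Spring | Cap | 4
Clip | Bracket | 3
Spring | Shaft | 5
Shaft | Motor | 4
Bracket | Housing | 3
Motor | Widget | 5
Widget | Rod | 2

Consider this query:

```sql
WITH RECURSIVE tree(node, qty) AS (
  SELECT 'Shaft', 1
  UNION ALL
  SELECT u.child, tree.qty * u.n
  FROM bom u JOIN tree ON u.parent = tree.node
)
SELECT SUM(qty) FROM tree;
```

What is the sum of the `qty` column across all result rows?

Base: (Shaft, qty=1).
Iteration 1: components of {Shaft} -> Motor = 1*4 = 4.
Iteration 2: components of {Motor} -> Widget = 4*5 = 20.
Iteration 3: components of {Widget} -> Rod = 20*2 = 40.
Iteration 4: no further components; recursion stops.
SUM(qty) = 1 + 4 + 20 + 40 = 65.

65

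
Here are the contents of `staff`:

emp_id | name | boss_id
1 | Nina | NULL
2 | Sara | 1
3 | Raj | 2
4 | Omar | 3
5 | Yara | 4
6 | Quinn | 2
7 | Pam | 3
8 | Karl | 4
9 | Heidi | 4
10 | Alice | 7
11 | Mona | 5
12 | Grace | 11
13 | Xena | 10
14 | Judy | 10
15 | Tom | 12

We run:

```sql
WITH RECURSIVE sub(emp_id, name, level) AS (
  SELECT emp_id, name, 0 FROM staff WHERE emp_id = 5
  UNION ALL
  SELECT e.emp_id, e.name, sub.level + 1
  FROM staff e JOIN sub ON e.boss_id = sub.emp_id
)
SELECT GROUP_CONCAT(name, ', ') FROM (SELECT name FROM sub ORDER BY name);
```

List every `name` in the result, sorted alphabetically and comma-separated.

Base: emp_id=5 (Yara) at level 0.
Iteration 1: rows with boss_id in {5} -> Mona (id 11, level 1).
Iteration 2: rows with boss_id in {11} -> Grace (id 12, level 2).
Iteration 3: rows with boss_id in {12} -> Tom (id 15, level 3).
Iteration 4: no rows with boss_id in {15}; recursion stops.

Grace, Mona, Tom, Yara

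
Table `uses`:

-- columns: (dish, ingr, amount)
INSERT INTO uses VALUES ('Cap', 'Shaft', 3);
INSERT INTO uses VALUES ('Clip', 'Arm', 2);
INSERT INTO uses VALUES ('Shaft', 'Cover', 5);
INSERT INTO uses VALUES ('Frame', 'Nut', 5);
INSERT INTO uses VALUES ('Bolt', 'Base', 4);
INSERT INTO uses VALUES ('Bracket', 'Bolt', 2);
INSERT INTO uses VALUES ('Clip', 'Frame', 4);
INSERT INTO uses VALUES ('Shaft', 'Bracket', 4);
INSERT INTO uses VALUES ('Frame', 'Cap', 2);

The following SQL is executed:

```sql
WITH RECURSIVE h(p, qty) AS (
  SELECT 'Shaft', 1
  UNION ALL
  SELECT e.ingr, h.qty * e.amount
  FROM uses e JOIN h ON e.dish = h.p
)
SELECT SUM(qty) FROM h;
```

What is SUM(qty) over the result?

Base: (Shaft, qty=1).
Iteration 1: components of {Shaft} -> Bracket = 1*4 = 4, Cover = 1*5 = 5.
Iteration 2: components of {Bracket,Cover} -> Bolt = 4*2 = 8.
Iteration 3: components of {Bolt} -> Base = 8*4 = 32.
Iteration 4: no further components; recursion stops.
SUM(qty) = 1 + 4 + 5 + 8 + 32 = 50.

50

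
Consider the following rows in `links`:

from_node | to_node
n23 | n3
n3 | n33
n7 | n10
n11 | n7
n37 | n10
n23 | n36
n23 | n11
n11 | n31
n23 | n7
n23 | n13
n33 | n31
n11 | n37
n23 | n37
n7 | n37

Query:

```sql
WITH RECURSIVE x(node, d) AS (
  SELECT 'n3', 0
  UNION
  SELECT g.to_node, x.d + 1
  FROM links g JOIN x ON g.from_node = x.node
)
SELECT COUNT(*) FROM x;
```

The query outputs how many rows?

3

Base: (n3, d=0).
Iteration 1: edges from {n3} -> (n33, d=1).
Iteration 2: edges from {n33} -> (n31, d=2).
Iteration 3: no outgoing edges from {n31}; recursion stops.
Total rows emitted: 3.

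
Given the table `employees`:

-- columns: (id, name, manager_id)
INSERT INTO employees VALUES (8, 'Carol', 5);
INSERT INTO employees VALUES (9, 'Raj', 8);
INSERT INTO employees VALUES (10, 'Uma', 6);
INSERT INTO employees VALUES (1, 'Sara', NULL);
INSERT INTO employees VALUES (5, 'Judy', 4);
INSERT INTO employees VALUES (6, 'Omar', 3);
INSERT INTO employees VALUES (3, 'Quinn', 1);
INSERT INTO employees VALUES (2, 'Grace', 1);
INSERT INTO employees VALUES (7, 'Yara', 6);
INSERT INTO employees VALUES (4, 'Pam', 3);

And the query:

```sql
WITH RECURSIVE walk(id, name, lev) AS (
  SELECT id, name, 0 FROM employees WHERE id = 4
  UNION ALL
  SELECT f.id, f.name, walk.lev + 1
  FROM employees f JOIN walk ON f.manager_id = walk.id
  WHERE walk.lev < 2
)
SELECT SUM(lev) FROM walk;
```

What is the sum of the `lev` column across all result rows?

3

Base: id=4 (Pam) at lev 0.
Iteration 1: rows with manager_id in {4} -> Judy (id 5, lev 1).
Iteration 2: rows with manager_id in {5} -> Carol (id 8, lev 2).
Iteration 3: lev < 2 fails for all current rows; recursion stops.
SUM(lev) = 0 + 1 + 2 = 3.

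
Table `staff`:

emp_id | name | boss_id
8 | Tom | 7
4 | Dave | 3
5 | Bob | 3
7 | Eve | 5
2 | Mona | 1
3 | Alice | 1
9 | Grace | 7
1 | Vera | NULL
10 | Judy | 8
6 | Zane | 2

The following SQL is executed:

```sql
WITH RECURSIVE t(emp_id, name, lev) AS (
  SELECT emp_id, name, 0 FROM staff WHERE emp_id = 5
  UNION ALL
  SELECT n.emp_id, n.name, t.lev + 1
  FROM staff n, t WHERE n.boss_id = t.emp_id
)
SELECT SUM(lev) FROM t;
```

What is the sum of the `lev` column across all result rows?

8

Base: emp_id=5 (Bob) at lev 0.
Iteration 1: rows with boss_id in {5} -> Eve (id 7, lev 1).
Iteration 2: rows with boss_id in {7} -> Tom (id 8, lev 2), Grace (id 9, lev 2).
Iteration 3: rows with boss_id in {8,9} -> Judy (id 10, lev 3).
Iteration 4: no rows with boss_id in {10}; recursion stops.
SUM(lev) = 0 + 1 + 2 + 2 + 3 = 8.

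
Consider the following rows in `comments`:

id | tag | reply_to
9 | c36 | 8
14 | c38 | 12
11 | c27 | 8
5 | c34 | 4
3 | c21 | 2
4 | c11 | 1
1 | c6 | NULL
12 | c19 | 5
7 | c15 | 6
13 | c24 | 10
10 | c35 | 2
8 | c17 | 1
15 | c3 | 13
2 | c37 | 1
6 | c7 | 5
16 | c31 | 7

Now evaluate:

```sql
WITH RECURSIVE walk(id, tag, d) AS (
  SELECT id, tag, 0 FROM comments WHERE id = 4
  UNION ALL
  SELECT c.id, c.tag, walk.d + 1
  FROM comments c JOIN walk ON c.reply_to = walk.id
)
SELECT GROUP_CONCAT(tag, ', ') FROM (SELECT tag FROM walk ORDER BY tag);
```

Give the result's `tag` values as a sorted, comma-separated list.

Base: id=4 (c11) at d 0.
Iteration 1: rows with reply_to in {4} -> c34 (id 5, d 1).
Iteration 2: rows with reply_to in {5} -> c7 (id 6, d 2), c19 (id 12, d 2).
Iteration 3: rows with reply_to in {6,12} -> c15 (id 7, d 3), c38 (id 14, d 3).
Iteration 4: rows with reply_to in {7,14} -> c31 (id 16, d 4).
Iteration 5: no rows with reply_to in {16}; recursion stops.

c11, c15, c19, c31, c34, c38, c7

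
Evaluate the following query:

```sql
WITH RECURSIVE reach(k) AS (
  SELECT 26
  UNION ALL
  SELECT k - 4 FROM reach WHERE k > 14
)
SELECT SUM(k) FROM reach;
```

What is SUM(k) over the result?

Base: k=26.
Iteration 1: 26 > 14 holds -> k = 26 - 4 = 22.
Iteration 2: 22 > 14 holds -> k = 22 - 4 = 18.
Iteration 3: 18 > 14 holds -> k = 18 - 4 = 14.
Iteration 4: 14 > 14 fails; recursion stops.
SUM(k) = 26 + 22 + 18 + 14 = 80.

80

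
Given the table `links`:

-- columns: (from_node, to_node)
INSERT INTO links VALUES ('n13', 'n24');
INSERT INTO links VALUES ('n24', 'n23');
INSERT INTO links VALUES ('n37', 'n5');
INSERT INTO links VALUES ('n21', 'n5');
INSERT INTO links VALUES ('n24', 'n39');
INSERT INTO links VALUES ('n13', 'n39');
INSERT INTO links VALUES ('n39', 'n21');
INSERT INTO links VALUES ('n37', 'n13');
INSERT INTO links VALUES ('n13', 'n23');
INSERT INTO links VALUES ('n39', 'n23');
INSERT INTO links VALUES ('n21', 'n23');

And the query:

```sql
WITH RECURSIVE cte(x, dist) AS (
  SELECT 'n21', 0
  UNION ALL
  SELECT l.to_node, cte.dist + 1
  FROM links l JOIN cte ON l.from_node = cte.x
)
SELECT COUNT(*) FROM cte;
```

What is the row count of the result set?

3

Base: (n21, dist=0).
Iteration 1: edges from {n21} -> (n23, dist=1), (n5, dist=1).
Iteration 2: no outgoing edges from {n23,n5}; recursion stops.
Total rows emitted: 3.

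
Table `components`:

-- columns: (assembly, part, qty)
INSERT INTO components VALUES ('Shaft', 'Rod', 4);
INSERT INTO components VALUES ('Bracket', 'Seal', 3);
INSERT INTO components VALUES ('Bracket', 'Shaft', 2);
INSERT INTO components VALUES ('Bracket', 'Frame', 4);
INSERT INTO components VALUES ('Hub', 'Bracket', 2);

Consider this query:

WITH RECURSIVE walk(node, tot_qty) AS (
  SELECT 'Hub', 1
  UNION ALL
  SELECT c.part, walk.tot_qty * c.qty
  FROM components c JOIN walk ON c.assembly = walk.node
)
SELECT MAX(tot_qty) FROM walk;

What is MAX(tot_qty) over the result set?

Base: (Hub, tot_qty=1).
Iteration 1: components of {Hub} -> Bracket = 1*2 = 2.
Iteration 2: components of {Bracket} -> Frame = 2*4 = 8, Seal = 2*3 = 6, Shaft = 2*2 = 4.
Iteration 3: components of {Frame,Seal,Shaft} -> Rod = 4*4 = 16.
Iteration 4: no further components; recursion stops.
tot_qty values: 1, 2, 6, 4, 8, 16; the maximum is 16.

16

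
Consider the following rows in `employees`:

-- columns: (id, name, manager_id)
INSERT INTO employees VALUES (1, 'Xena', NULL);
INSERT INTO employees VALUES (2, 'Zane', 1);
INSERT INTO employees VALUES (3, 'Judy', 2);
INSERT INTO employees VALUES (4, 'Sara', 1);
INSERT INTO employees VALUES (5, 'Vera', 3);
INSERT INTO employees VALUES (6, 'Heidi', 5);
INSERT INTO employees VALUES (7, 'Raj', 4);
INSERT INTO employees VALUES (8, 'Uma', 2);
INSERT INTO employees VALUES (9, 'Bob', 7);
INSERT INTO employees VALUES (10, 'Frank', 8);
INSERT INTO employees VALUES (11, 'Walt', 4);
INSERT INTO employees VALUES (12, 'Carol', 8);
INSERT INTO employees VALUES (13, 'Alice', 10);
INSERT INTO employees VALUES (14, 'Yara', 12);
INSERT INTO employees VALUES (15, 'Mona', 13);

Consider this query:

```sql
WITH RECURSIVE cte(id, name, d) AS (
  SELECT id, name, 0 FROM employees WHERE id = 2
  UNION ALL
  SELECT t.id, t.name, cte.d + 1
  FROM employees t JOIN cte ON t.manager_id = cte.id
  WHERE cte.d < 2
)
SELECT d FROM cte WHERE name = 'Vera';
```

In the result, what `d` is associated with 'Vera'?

Base: id=2 (Zane) at d 0.
Iteration 1: rows with manager_id in {2} -> Judy (id 3, d 1), Uma (id 8, d 1).
Iteration 2: rows with manager_id in {3,8} -> Vera (id 5, d 2), Frank (id 10, d 2), Carol (id 12, d 2).
Iteration 3: d < 2 fails for all current rows; recursion stops.

2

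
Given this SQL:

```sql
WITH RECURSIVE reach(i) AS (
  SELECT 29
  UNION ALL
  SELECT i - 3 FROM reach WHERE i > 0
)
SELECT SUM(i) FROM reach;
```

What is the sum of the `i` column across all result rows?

Base: i=29.
Iteration 1: 29 > 0 holds -> i = 29 - 3 = 26.
Iteration 2: 26 > 0 holds -> i = 26 - 3 = 23.
Iteration 3: 23 > 0 holds -> i = 23 - 3 = 20.
Iteration 4: 20 > 0 holds -> i = 20 - 3 = 17.
Iteration 5: 17 > 0 holds -> i = 17 - 3 = 14.
Iteration 6: 14 > 0 holds -> i = 14 - 3 = 11.
Iteration 7: 11 > 0 holds -> i = 11 - 3 = 8.
Iteration 8: 8 > 0 holds -> i = 8 - 3 = 5.
Iteration 9: 5 > 0 holds -> i = 5 - 3 = 2.
Iteration 10: 2 > 0 holds -> i = 2 - 3 = -1.
Iteration 11: -1 > 0 fails; recursion stops.
SUM(i) = 29 + 26 + 23 + 20 + 17 + 14 + 11 + 8 + 5 + 2 + -1 = 154.

154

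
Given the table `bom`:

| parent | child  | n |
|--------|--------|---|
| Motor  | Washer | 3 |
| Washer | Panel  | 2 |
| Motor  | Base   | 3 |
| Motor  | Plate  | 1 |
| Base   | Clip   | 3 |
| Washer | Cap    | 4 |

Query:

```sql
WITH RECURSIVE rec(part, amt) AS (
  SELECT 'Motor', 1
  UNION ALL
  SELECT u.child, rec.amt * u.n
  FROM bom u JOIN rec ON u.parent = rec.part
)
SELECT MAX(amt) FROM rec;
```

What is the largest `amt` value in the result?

12

Base: (Motor, amt=1).
Iteration 1: components of {Motor} -> Base = 1*3 = 3, Plate = 1*1 = 1, Washer = 1*3 = 3.
Iteration 2: components of {Base,Plate,Washer} -> Cap = 3*4 = 12, Clip = 3*3 = 9, Panel = 3*2 = 6.
Iteration 3: no further components; recursion stops.
amt values: 1, 3, 3, 1, 9, 6, 12; the maximum is 12.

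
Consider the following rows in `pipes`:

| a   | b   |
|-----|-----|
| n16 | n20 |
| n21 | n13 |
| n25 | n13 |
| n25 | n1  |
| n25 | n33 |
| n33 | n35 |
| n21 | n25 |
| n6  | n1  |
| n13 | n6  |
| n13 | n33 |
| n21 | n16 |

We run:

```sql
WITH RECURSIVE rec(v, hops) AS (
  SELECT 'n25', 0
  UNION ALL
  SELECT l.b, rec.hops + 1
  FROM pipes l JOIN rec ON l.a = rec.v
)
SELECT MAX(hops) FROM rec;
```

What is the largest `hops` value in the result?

Base: (n25, hops=0).
Iteration 1: edges from {n25} -> (n1, hops=1), (n13, hops=1), (n33, hops=1).
Iteration 2: edges from {n1,n13,n33} -> (n33, hops=2), (n35, hops=2), (n6, hops=2).
Iteration 3: edges from {n33,n35,n6} -> (n1, hops=3), (n35, hops=3).
Iteration 4: no outgoing edges from {n1,n35}; recursion stops.
hops values: 0, 1, 1, 1, 2, 2, 2, 3, 3; the maximum is 3.

3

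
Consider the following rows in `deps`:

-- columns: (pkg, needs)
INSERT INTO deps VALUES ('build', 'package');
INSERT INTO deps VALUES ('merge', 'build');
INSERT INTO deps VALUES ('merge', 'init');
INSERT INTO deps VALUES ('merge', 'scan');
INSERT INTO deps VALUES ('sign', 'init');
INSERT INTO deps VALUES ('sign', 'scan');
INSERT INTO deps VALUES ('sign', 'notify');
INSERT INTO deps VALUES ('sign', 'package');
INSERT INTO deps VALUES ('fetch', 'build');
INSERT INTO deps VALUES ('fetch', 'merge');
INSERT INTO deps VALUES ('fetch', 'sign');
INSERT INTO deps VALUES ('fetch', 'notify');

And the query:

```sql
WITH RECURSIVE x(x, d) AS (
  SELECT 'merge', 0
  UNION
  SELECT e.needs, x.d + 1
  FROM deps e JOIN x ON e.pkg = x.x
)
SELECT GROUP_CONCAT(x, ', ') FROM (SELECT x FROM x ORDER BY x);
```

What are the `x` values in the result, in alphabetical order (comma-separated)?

build, init, merge, package, scan

Base: (merge, d=0).
Iteration 1: edges from {merge} -> (build, d=1), (init, d=1), (scan, d=1).
Iteration 2: edges from {build,init,scan} -> (package, d=2).
Iteration 3: no outgoing edges from {package}; recursion stops.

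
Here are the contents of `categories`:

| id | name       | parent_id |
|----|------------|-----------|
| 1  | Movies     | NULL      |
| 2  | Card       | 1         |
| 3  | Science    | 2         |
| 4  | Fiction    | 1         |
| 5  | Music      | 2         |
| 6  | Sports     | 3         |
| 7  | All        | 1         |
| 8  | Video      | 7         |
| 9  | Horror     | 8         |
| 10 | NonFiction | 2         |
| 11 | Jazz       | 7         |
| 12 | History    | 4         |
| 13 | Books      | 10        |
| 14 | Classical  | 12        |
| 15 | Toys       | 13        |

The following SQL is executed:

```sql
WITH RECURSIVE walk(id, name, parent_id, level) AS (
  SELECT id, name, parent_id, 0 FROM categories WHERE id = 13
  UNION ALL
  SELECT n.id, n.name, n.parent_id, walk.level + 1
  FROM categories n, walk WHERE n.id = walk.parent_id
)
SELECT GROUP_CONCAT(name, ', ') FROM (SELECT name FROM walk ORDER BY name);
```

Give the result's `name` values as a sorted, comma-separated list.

Base: id=13 (Books), parent_id=10, level 0.
Iteration 1: join on id=10 -> NonFiction (id 10, parent_id=2, level 1).
Iteration 2: join on id=2 -> Card (id 2, parent_id=1, level 2).
Iteration 3: join on id=1 -> Movies (id 1, parent_id=NULL, level 3).
Iteration 4: parent_id is NULL; no match; recursion stops.

Books, Card, Movies, NonFiction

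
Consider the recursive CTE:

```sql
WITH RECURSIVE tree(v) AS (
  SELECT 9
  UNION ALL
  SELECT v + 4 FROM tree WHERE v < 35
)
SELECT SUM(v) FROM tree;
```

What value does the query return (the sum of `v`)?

184

Base: v=9.
Iteration 1: 9 < 35 holds -> v = 9 + 4 = 13.
Iteration 2: 13 < 35 holds -> v = 13 + 4 = 17.
Iteration 3: 17 < 35 holds -> v = 17 + 4 = 21.
Iteration 4: 21 < 35 holds -> v = 21 + 4 = 25.
Iteration 5: 25 < 35 holds -> v = 25 + 4 = 29.
Iteration 6: 29 < 35 holds -> v = 29 + 4 = 33.
Iteration 7: 33 < 35 holds -> v = 33 + 4 = 37.
Iteration 8: 37 < 35 fails; recursion stops.
SUM(v) = 9 + 13 + 17 + 21 + 25 + 29 + 33 + 37 = 184.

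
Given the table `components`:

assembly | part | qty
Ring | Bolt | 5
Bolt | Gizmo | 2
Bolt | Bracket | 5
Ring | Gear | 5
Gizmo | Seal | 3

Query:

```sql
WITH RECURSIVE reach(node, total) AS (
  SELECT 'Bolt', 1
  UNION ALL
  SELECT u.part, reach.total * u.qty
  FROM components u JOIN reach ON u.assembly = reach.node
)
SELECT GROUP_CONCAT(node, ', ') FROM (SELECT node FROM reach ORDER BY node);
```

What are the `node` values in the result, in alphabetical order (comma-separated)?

Bolt, Bracket, Gizmo, Seal

Base: (Bolt, total=1).
Iteration 1: components of {Bolt} -> Bracket = 1*5 = 5, Gizmo = 1*2 = 2.
Iteration 2: components of {Bracket,Gizmo} -> Seal = 2*3 = 6.
Iteration 3: no further components; recursion stops.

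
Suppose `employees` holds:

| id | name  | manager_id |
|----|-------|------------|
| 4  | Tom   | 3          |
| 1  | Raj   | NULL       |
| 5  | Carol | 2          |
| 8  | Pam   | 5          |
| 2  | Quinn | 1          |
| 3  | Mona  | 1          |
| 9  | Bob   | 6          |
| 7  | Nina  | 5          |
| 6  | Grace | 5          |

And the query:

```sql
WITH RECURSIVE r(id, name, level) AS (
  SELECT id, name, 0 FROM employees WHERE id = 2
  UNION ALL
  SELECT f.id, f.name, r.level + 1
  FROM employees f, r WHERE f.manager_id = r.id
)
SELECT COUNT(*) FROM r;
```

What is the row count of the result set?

Base: id=2 (Quinn) at level 0.
Iteration 1: rows with manager_id in {2} -> Carol (id 5, level 1).
Iteration 2: rows with manager_id in {5} -> Grace (id 6, level 2), Nina (id 7, level 2), Pam (id 8, level 2).
Iteration 3: rows with manager_id in {6,7,8} -> Bob (id 9, level 3).
Iteration 4: no rows with manager_id in {9}; recursion stops.
Total rows emitted: 6.

6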